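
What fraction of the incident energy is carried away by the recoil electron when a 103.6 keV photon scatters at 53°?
0.0747 (or 7.47%)

Calculate initial and final photon energies:

Initial: E₀ = 103.6 keV → λ₀ = 11.9676 pm
Compton shift: Δλ = 0.9661 pm
Final wavelength: λ' = 12.9337 pm
Final energy: E' = 95.8613 keV

Fractional energy loss:
(E₀ - E')/E₀ = (103.6000 - 95.8613)/103.6000
= 7.7387/103.6000
= 0.0747
= 7.47%

(Intermediate values are shown rounded; full precision is carried through to the final answer.)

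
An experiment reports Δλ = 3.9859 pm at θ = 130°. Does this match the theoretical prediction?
Yes, consistent

Calculate the expected shift for θ = 130°:

Δλ_expected = λ_C(1 - cos(130°))
Δλ_expected = 2.4263 × (1 - cos(130°))
Δλ_expected = 2.4263 × 1.6428
Δλ_expected = 3.9859 pm

Given shift: 3.9859 pm
Expected shift: 3.9859 pm
Difference: 0.0000 pm

The values match. This is consistent with Compton scattering at the stated angle.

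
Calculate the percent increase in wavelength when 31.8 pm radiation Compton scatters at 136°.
13.1184%

Calculate the Compton shift:
Δλ = λ_C(1 - cos(136°))
Δλ = 2.4263 × (1 - cos(136°))
Δλ = 2.4263 × 1.7193
Δλ = 4.1717 pm

Percentage change:
(Δλ/λ₀) × 100 = (4.1717/31.8) × 100
= 13.1184%

(Intermediate values are shown rounded; full precision is carried through to the final answer.)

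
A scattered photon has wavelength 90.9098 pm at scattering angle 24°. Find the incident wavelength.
90.7000 pm

From λ' = λ + Δλ, we have λ = λ' - Δλ

First calculate the Compton shift:
Δλ = λ_C(1 - cos θ)
Δλ = 2.4263 × (1 - cos(24°))
Δλ = 2.4263 × 0.0865
Δλ = 0.2098 pm

Initial wavelength:
λ = λ' - Δλ
λ = 90.9098 - 0.2098
λ = 90.7000 pm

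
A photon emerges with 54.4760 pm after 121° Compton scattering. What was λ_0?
50.8000 pm

From λ' = λ + Δλ, we have λ = λ' - Δλ

First calculate the Compton shift:
Δλ = λ_C(1 - cos θ)
Δλ = 2.4263 × (1 - cos(121°))
Δλ = 2.4263 × 1.5150
Δλ = 3.6760 pm

Initial wavelength:
λ = λ' - Δλ
λ = 54.4760 - 3.6760
λ = 50.8000 pm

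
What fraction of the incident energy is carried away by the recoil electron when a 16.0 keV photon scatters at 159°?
0.0571 (or 5.71%)

Calculate initial and final photon energies:

Initial: E₀ = 16.0 keV → λ₀ = 77.4901 pm
Compton shift: Δλ = 4.6915 pm
Final wavelength: λ' = 82.1816 pm
Final energy: E' = 15.0866 keV

Fractional energy loss:
(E₀ - E')/E₀ = (16.0000 - 15.0866)/16.0000
= 0.9134/16.0000
= 0.0571
= 5.71%

(Intermediate values are shown rounded; full precision is carried through to the final answer.)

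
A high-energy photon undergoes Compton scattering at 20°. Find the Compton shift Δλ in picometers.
0.1463 pm

Using the Compton scattering formula:
Δλ = λ_C(1 - cos θ)

where λ_C = h/(m_e·c) ≈ 2.4263 pm is the Compton wavelength of an electron.

For θ = 20°:
cos(20°) = 0.9397
1 - cos(20°) = 0.0603

Δλ = 2.4263 × 0.0603
Δλ = 0.1463 pm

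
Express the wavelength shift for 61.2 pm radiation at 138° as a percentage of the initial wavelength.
6.9108%

Calculate the Compton shift:
Δλ = λ_C(1 - cos(138°))
Δλ = 2.4263 × (1 - cos(138°))
Δλ = 2.4263 × 1.7431
Δλ = 4.2294 pm

Percentage change:
(Δλ/λ₀) × 100 = (4.2294/61.2) × 100
= 6.9108%

(Intermediate values are shown rounded; full precision is carried through to the final answer.)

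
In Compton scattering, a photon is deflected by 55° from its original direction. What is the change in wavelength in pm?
1.0346 pm

Using the Compton scattering formula:
Δλ = λ_C(1 - cos θ)

where λ_C = h/(m_e·c) ≈ 2.4263 pm is the Compton wavelength of an electron.

For θ = 55°:
cos(55°) = 0.5736
1 - cos(55°) = 0.4264

Δλ = 2.4263 × 0.4264
Δλ = 1.0346 pm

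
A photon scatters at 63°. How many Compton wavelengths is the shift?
0.5460 λ_C

The Compton shift formula is:
Δλ = λ_C(1 - cos θ)

Dividing both sides by λ_C:
Δλ/λ_C = 1 - cos θ

For θ = 63°:
Δλ/λ_C = 1 - cos(63°)
Δλ/λ_C = 1 - 0.4540
Δλ/λ_C = 0.5460

This means the shift is 0.5460 × λ_C = 1.3248 pm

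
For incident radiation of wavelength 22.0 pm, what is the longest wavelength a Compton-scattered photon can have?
26.8526 pm (at θ = 180°)

The Compton shift is Δλ = λ_C(1 − cos θ).

Since cos θ ranges from −1 to 1, the factor (1 − cos θ) ranges from 0 to 2; the maximum shift occurs at θ = 180° (backscattering):
Δλ_max = 2λ_C = 2 × 2.4263 pm = 4.8526 pm

Maximum scattered wavelength:
λ'_max = λ₀ + Δλ_max = 22.0 + 4.8526 = 26.8526 pm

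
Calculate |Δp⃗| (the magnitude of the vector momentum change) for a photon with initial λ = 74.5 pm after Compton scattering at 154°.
1.6828e-23 kg·m/s

Photon momentum magnitude is p = h/λ.

Initial momentum:
p₀ = h/λ = 6.6261e-34/7.4500e-11 = 8.8941e-24 kg·m/s

After scattering:
λ' = λ + Δλ = 74.5 + 4.6071 = 79.1071 pm
p' = h/λ' = 6.6261e-34/7.9107e-11 = 8.3761e-24 kg·m/s

Momentum is a vector; the scattered photon's direction makes angle θ = 154° with the incident direction. The magnitude of the vector change Δp⃗ = p⃗₀ − p⃗' is found from the law of cosines:
|Δp⃗|² = p₀² + p'² − 2p₀p'cos θ
|Δp⃗|² = (8.8941e-24)² + (8.3761e-24)² − 2·8.8941e-24·8.3761e-24·cos(154°)
|Δp⃗| = 1.6828e-23 kg·m/s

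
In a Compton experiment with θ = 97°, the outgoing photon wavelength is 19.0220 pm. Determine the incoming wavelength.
16.3000 pm

From λ' = λ + Δλ, we have λ = λ' - Δλ

First calculate the Compton shift:
Δλ = λ_C(1 - cos θ)
Δλ = 2.4263 × (1 - cos(97°))
Δλ = 2.4263 × 1.1219
Δλ = 2.7220 pm

Initial wavelength:
λ = λ' - Δλ
λ = 19.0220 - 2.7220
λ = 16.3000 pm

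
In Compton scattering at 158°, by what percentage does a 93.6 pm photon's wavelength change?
4.9957%

Calculate the Compton shift:
Δλ = λ_C(1 - cos(158°))
Δλ = 2.4263 × (1 - cos(158°))
Δλ = 2.4263 × 1.9272
Δλ = 4.6759 pm

Percentage change:
(Δλ/λ₀) × 100 = (4.6759/93.6) × 100
= 4.9957%

(Intermediate values are shown rounded; full precision is carried through to the final answer.)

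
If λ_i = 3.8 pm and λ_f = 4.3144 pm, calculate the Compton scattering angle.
38.00°

First find the wavelength shift:
Δλ = λ' - λ = 4.3144 - 3.8 = 0.5144 pm

Using Δλ = λ_C(1 - cos θ), with λ_C = h/(m_e·c) ≈ 2.42631024 pm:
cos θ = 1 - Δλ/λ_C
cos θ = 1 - 0.5144/2.42631024
cos θ = 0.787991

θ = arccos(0.787991)
θ = 38.00°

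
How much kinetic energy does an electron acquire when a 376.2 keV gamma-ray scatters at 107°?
183.4203 keV

By energy conservation: K_e = E_initial - E_final

First find the scattered photon energy:
Initial wavelength: λ = hc/E = 3.2957 pm
Compton shift: Δλ = λ_C(1 - cos(107°)) = 3.1357 pm
Final wavelength: λ' = 3.2957 + 3.1357 = 6.4314 pm
Final photon energy: E' = hc/λ' = 192.7797 keV

Electron kinetic energy:
K_e = E - E' = 376.2000 - 192.7797 = 183.4203 keV

(Intermediate values are shown rounded; full precision is carried through to the final answer.)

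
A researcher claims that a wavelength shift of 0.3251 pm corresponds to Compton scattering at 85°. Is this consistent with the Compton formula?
No, inconsistent

Calculate the expected shift for θ = 85°:

Δλ_expected = λ_C(1 - cos(85°))
Δλ_expected = 2.4263 × (1 - cos(85°))
Δλ_expected = 2.4263 × 0.9128
Δλ_expected = 2.2148 pm

Given shift: 0.3251 pm
Expected shift: 2.2148 pm
Difference: 1.8898 pm

The values do not match. The given shift corresponds to θ ≈ 30.0°, not 85°.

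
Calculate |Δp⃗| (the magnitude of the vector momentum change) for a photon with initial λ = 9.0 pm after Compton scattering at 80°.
8.6637e-23 kg·m/s

Photon momentum magnitude is p = h/λ.

Initial momentum:
p₀ = h/λ = 6.6261e-34/9.0000e-12 = 7.3623e-23 kg·m/s

After scattering:
λ' = λ + Δλ = 9.0 + 2.0050 = 11.0050 pm
p' = h/λ' = 6.6261e-34/1.1005e-11 = 6.0210e-23 kg·m/s

Momentum is a vector; the scattered photon's direction makes angle θ = 80° with the incident direction. The magnitude of the vector change Δp⃗ = p⃗₀ − p⃗' is found from the law of cosines:
|Δp⃗|² = p₀² + p'² − 2p₀p'cos θ
|Δp⃗|² = (7.3623e-23)² + (6.0210e-23)² − 2·7.3623e-23·6.0210e-23·cos(80°)
|Δp⃗| = 8.6637e-23 kg·m/s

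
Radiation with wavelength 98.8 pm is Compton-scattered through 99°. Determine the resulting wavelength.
101.6059 pm

Using the Compton scattering formula:
λ' = λ + Δλ = λ + λ_C(1 - cos θ)

Given:
- Initial wavelength λ = 98.8 pm
- Scattering angle θ = 99°
- Compton wavelength λ_C ≈ 2.4263 pm

Calculate the shift:
Δλ = 2.4263 × (1 - cos(99°))
Δλ = 2.4263 × 1.1564
Δλ = 2.8059 pm

Final wavelength:
λ' = 98.8 + 2.8059 = 101.6059 pm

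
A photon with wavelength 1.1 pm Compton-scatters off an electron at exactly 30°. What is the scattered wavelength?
1.4251 pm

Using the Compton formula: λ' = λ + λ_C(1 − cos θ)

For θ = 30°, cos θ = √3/2 (exact) ≈ 0.8660, so:
1 − cos 30° = 1 − (√3/2) ≈ 0.1340

Δλ = λ_C × 0.1340 = 2.4263 × 0.1340 = 0.3251 pm

λ' = 1.1 + 0.3251 = 1.4251 pm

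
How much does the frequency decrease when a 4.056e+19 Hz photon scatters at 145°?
1.516e+19 Hz (decrease)

Convert frequency to wavelength (c = 299792458 m/s):
λ₀ = c/f₀ = 299792458/4.056e+19 = 7.3913328e-12 m = 7.3913 pm

Calculate Compton shift:
Δλ = λ_C(1 - cos(145°)) = 4.4138 pm

Final wavelength:
λ' = λ₀ + Δλ = 7.3913 + 4.4138 = 11.8052 pm

Final frequency:
f' = c/λ' = 299792458/1.1805160e-11 = 2.5395036e+19 Hz

Frequency shift (decrease):
Δf = f₀ - f' = 4.056e+19 - 2.5395036e+19 = 1.516e+19 Hz

(Intermediate values are shown rounded; full precision is carried through to the final answer.)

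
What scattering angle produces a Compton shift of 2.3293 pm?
87.71°

From the Compton formula Δλ = λ_C(1 - cos θ), we can solve for θ:

cos θ = 1 - Δλ/λ_C

Given:
- Δλ = 2.3293 pm
- λ_C = h/(m_e·c) ≈ 2.42631024 pm

cos θ = 1 - 2.3293/2.42631024
cos θ = 1 - 0.960017
cos θ = 0.039983

θ = arccos(0.039983)
θ = 87.71°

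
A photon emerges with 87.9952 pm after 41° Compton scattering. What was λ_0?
87.4000 pm

From λ' = λ + Δλ, we have λ = λ' - Δλ

First calculate the Compton shift:
Δλ = λ_C(1 - cos θ)
Δλ = 2.4263 × (1 - cos(41°))
Δλ = 2.4263 × 0.2453
Δλ = 0.5952 pm

Initial wavelength:
λ = λ' - Δλ
λ = 87.9952 - 0.5952
λ = 87.4000 pm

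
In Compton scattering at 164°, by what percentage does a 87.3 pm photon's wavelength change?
5.4509%

Calculate the Compton shift:
Δλ = λ_C(1 - cos(164°))
Δλ = 2.4263 × (1 - cos(164°))
Δλ = 2.4263 × 1.9613
Δλ = 4.7586 pm

Percentage change:
(Δλ/λ₀) × 100 = (4.7586/87.3) × 100
= 5.4509%

(Intermediate values are shown rounded; full precision is carried through to the final answer.)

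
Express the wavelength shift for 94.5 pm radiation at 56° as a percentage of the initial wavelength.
1.1318%

Calculate the Compton shift:
Δλ = λ_C(1 - cos(56°))
Δλ = 2.4263 × (1 - cos(56°))
Δλ = 2.4263 × 0.4408
Δλ = 1.0695 pm

Percentage change:
(Δλ/λ₀) × 100 = (1.0695/94.5) × 100
= 1.1318%

(Intermediate values are shown rounded; full precision is carried through to the final answer.)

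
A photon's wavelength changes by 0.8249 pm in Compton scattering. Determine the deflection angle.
48.70°

From the Compton formula Δλ = λ_C(1 - cos θ), we can solve for θ:

cos θ = 1 - Δλ/λ_C

Given:
- Δλ = 0.8249 pm
- λ_C = h/(m_e·c) ≈ 2.42631024 pm

cos θ = 1 - 0.8249/2.42631024
cos θ = 1 - 0.339981
cos θ = 0.660019

θ = arccos(0.660019)
θ = 48.70°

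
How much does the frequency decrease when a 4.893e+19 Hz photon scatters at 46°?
5.278e+18 Hz (decrease)

Convert frequency to wavelength (c = 299792458 m/s):
λ₀ = c/f₀ = 299792458/4.893e+19 = 6.1269662e-12 m = 6.1270 pm

Calculate Compton shift:
Δλ = λ_C(1 - cos(46°)) = 0.7409 pm

Final wavelength:
λ' = λ₀ + Δλ = 6.1270 + 0.7409 = 6.8678 pm

Final frequency:
f' = c/λ' = 299792458/6.8678198e-12 = 4.3651766e+19 Hz

Frequency shift (decrease):
Δf = f₀ - f' = 4.893e+19 - 4.3651766e+19 = 5.278e+18 Hz

(Intermediate values are shown rounded; full precision is carried through to the final answer.)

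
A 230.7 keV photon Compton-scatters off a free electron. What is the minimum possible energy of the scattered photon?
121.2336 keV (at θ = 180°)

The scattered photon has minimum energy when its wavelength is maximum, i.e., when the Compton shift Δλ = λ_C(1 − cos θ) is maximum. This occurs at θ = 180° (backscattering), giving Δλ_max = 2λ_C = 4.8526 pm.

Initial wavelength: λ₀ = hc/E₀ = 5.3743 pm
Maximum final wavelength: λ'_max = λ₀ + 2λ_C = 5.3743 + 4.8526 = 10.2269 pm
Minimum final energy: E'_min = hc/λ'_max = 121.2336 keV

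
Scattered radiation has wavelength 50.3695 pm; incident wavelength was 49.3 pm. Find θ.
56.00°

First find the wavelength shift:
Δλ = λ' - λ = 50.3695 - 49.3 = 1.0695 pm

Using Δλ = λ_C(1 - cos θ), with λ_C = h/(m_e·c) ≈ 2.42631024 pm:
cos θ = 1 - Δλ/λ_C
cos θ = 1 - 1.0695/2.42631024
cos θ = 0.559207

θ = arccos(0.559207)
θ = 56.00°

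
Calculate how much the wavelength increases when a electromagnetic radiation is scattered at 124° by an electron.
3.7831 pm

Using the Compton scattering formula:
Δλ = λ_C(1 - cos θ)

where λ_C = h/(m_e·c) ≈ 2.4263 pm is the Compton wavelength of an electron.

For θ = 124°:
cos(124°) = -0.5592
1 - cos(124°) = 1.5592

Δλ = 2.4263 × 1.5592
Δλ = 3.7831 pm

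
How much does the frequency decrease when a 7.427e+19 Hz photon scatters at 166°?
4.027e+19 Hz (decrease)

Convert frequency to wavelength (c = 299792458 m/s):
λ₀ = c/f₀ = 299792458/7.427e+19 = 4.0365216e-12 m = 4.0365 pm

Calculate Compton shift:
Δλ = λ_C(1 - cos(166°)) = 4.7805 pm

Final wavelength:
λ' = λ₀ + Δλ = 4.0365 + 4.7805 = 8.8171 pm

Final frequency:
f' = c/λ' = 299792458/8.8170703e-12 = 3.4001369e+19 Hz

Frequency shift (decrease):
Δf = f₀ - f' = 7.427e+19 - 3.4001369e+19 = 4.027e+19 Hz

(Intermediate values are shown rounded; full precision is carried through to the final answer.)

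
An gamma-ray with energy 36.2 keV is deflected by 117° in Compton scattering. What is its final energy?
32.8195 keV

First convert energy to wavelength:
λ = hc/E, with hc ≈ 1239.842 keV·pm (i.e. 1239.842 eV·nm)

For E = 36.2 keV = 36200 eV:
λ = 1239.842 keV·pm / 36.2 keV
λ = 34.2498 pm

Calculate the Compton shift:
Δλ = λ_C(1 - cos(117°)) = 2.4263 × 1.4540
Δλ = 3.5278 pm

Final wavelength:
λ' = 34.2498 + 3.5278 = 37.7776 pm

Final energy:
E' = hc/λ' = 1239.842 / 37.7776 = 32.8195 keV

(Intermediate values are shown rounded; full precision is carried through to the final answer.)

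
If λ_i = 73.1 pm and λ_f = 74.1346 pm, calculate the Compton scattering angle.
55.00°

First find the wavelength shift:
Δλ = λ' - λ = 74.1346 - 73.1 = 1.0346 pm

Using Δλ = λ_C(1 - cos θ), with λ_C = h/(m_e·c) ≈ 2.42631024 pm:
cos θ = 1 - Δλ/λ_C
cos θ = 1 - 1.0346/2.42631024
cos θ = 0.573591

θ = arccos(0.573591)
θ = 55.00°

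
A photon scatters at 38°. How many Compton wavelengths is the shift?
0.2120 λ_C

The Compton shift formula is:
Δλ = λ_C(1 - cos θ)

Dividing both sides by λ_C:
Δλ/λ_C = 1 - cos θ

For θ = 38°:
Δλ/λ_C = 1 - cos(38°)
Δλ/λ_C = 1 - 0.7880
Δλ/λ_C = 0.2120

This means the shift is 0.2120 × λ_C = 0.5144 pm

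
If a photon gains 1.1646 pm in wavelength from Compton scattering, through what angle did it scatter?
58.67°

From the Compton formula Δλ = λ_C(1 - cos θ), we can solve for θ:

cos θ = 1 - Δλ/λ_C

Given:
- Δλ = 1.1646 pm
- λ_C = h/(m_e·c) ≈ 2.42631024 pm

cos θ = 1 - 1.1646/2.42631024
cos θ = 1 - 0.479988
cos θ = 0.520012

θ = arccos(0.520012)
θ = 58.67°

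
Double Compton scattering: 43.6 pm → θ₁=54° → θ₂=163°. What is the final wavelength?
49.3468 pm

Apply Compton shift twice:

First scattering at θ₁ = 54°:
Δλ₁ = λ_C(1 - cos(54°))
Δλ₁ = 2.4263 × 0.4122
Δλ₁ = 1.0002 pm

After first scattering:
λ₁ = 43.6 + 1.0002 = 44.6002 pm

Second scattering at θ₂ = 163°:
Δλ₂ = λ_C(1 - cos(163°))
Δλ₂ = 2.4263 × 1.9563
Δλ₂ = 4.7466 pm

Final wavelength:
λ₂ = 44.6002 + 4.7466 = 49.3468 pm

Total shift: Δλ_total = 1.0002 + 4.7466 = 5.7468 pm

(Intermediate values are shown rounded; full precision is carried through to the final answer.)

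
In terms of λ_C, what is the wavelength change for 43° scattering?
0.2686 λ_C

The Compton shift formula is:
Δλ = λ_C(1 - cos θ)

Dividing both sides by λ_C:
Δλ/λ_C = 1 - cos θ

For θ = 43°:
Δλ/λ_C = 1 - cos(43°)
Δλ/λ_C = 1 - 0.7314
Δλ/λ_C = 0.2686

This means the shift is 0.2686 × λ_C = 0.6518 pm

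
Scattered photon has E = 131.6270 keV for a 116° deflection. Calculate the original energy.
209.0999 keV

Convert final energy to wavelength (hc ≈ 1239.842 keV·pm):
λ' = hc/E' = 1239.842 / 131.6270 = 9.4194 pm

Calculate the Compton shift:
Δλ = λ_C(1 - cos(116°))
Δλ = 2.4263 × (1 - cos(116°))
Δλ = 3.4899 pm

Initial wavelength:
λ = λ' - Δλ = 9.4194 - 3.4899 = 5.9294 pm

Initial energy:
E = hc/λ = 1239.842 / 5.9294 = 209.0999 keV

(Intermediate values are shown rounded; full precision is carried through to the final answer.)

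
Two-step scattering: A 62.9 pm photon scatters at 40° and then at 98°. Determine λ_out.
66.2316 pm

Apply Compton shift twice:

First scattering at θ₁ = 40°:
Δλ₁ = λ_C(1 - cos(40°))
Δλ₁ = 2.4263 × 0.2340
Δλ₁ = 0.5676 pm

After first scattering:
λ₁ = 62.9 + 0.5676 = 63.4676 pm

Second scattering at θ₂ = 98°:
Δλ₂ = λ_C(1 - cos(98°))
Δλ₂ = 2.4263 × 1.1392
Δλ₂ = 2.7640 pm

Final wavelength:
λ₂ = 63.4676 + 2.7640 = 66.2316 pm

Total shift: Δλ_total = 0.5676 + 2.7640 = 3.3316 pm

(Intermediate values are shown rounded; full precision is carried through to the final answer.)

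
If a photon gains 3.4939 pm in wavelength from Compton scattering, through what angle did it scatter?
116.10°

From the Compton formula Δλ = λ_C(1 - cos θ), we can solve for θ:

cos θ = 1 - Δλ/λ_C

Given:
- Δλ = 3.4939 pm
- λ_C = h/(m_e·c) ≈ 2.42631024 pm

cos θ = 1 - 3.4939/2.42631024
cos θ = 1 - 1.440005
cos θ = -0.440005

θ = arccos(-0.440005)
θ = 116.10°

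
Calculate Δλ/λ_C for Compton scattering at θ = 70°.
0.6580 λ_C

The Compton shift formula is:
Δλ = λ_C(1 - cos θ)

Dividing both sides by λ_C:
Δλ/λ_C = 1 - cos θ

For θ = 70°:
Δλ/λ_C = 1 - cos(70°)
Δλ/λ_C = 1 - 0.3420
Δλ/λ_C = 0.6580

This means the shift is 0.6580 × λ_C = 1.5965 pm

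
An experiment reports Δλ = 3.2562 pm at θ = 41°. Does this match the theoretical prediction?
No, inconsistent

Calculate the expected shift for θ = 41°:

Δλ_expected = λ_C(1 - cos(41°))
Δλ_expected = 2.4263 × (1 - cos(41°))
Δλ_expected = 2.4263 × 0.2453
Δλ_expected = 0.5952 pm

Given shift: 3.2562 pm
Expected shift: 0.5952 pm
Difference: 2.6610 pm

The values do not match. The given shift corresponds to θ ≈ 110.0°, not 41°.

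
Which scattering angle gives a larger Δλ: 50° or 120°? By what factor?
120° produces the larger shift by a factor of 4.199

Calculate both shifts using Δλ = λ_C(1 - cos θ):

For θ₁ = 50°:
Δλ₁ = 2.4263 × (1 - cos(50°))
Δλ₁ = 2.4263 × 0.3572
Δλ₁ = 0.8667 pm

For θ₂ = 120°:
Δλ₂ = 2.4263 × (1 - cos(120°))
Δλ₂ = 2.4263 × 1.5000
Δλ₂ = 3.6395 pm

The 120° angle produces the larger shift.
Ratio: 3.6395/0.8667 = 4.199

(Intermediate values are shown rounded; full precision is carried through to the final answer.)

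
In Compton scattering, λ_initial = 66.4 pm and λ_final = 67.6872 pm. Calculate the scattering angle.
62.00°

First find the wavelength shift:
Δλ = λ' - λ = 67.6872 - 66.4 = 1.2872 pm

Using Δλ = λ_C(1 - cos θ), with λ_C = h/(m_e·c) ≈ 2.42631024 pm:
cos θ = 1 - Δλ/λ_C
cos θ = 1 - 1.2872/2.42631024
cos θ = 0.469483

θ = arccos(0.469483)
θ = 62.00°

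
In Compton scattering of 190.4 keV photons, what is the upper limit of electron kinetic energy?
81.3012 keV

Maximum energy transfer occurs at θ = 180° (backscattering).

Initial photon: E₀ = 190.4 keV → λ₀ = 6.5118 pm

Maximum Compton shift (at 180°):
Δλ_max = 2λ_C = 2 × 2.4263 = 4.8526 pm

Final wavelength:
λ' = 6.5118 + 4.8526 = 11.3644 pm

Minimum photon energy (maximum energy to electron):
E'_min = hc/λ' = 109.0988 keV

Maximum electron kinetic energy:
K_max = E₀ - E'_min = 190.4000 - 109.0988 = 81.3012 keV

(Intermediate values are shown rounded; full precision is carried through to the final answer.)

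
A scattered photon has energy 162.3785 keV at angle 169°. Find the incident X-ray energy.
438.4997 keV

Convert final energy to wavelength (hc ≈ 1239.842 keV·pm):
λ' = hc/E' = 1239.842 / 162.3785 = 7.6355 pm

Calculate the Compton shift:
Δλ = λ_C(1 - cos(169°))
Δλ = 2.4263 × (1 - cos(169°))
Δλ = 4.8080 pm

Initial wavelength:
λ = λ' - Δλ = 7.6355 - 4.8080 = 2.8275 pm

Initial energy:
E = hc/λ = 1239.842 / 2.8275 = 438.4997 keV

(Intermediate values are shown rounded; full precision is carried through to the final answer.)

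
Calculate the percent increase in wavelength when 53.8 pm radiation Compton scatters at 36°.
0.8613%

Calculate the Compton shift:
Δλ = λ_C(1 - cos(36°))
Δλ = 2.4263 × (1 - cos(36°))
Δλ = 2.4263 × 0.1910
Δλ = 0.4634 pm

Percentage change:
(Δλ/λ₀) × 100 = (0.4634/53.8) × 100
= 0.8613%

(Intermediate values are shown rounded; full precision is carried through to the final answer.)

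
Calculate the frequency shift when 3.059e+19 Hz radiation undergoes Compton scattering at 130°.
8.844e+18 Hz (decrease)

Convert frequency to wavelength (c = 299792458 m/s):
λ₀ = c/f₀ = 299792458/3.059e+19 = 9.8003419e-12 m = 9.8003 pm

Calculate Compton shift:
Δλ = λ_C(1 - cos(130°)) = 3.9859 pm

Final wavelength:
λ' = λ₀ + Δλ = 9.8003 + 3.9859 = 13.7863 pm

Final frequency:
f' = c/λ' = 299792458/1.3786254e-11 = 2.1745751e+19 Hz

Frequency shift (decrease):
Δf = f₀ - f' = 3.059e+19 - 2.1745751e+19 = 8.844e+18 Hz

(Intermediate values are shown rounded; full precision is carried through to the final answer.)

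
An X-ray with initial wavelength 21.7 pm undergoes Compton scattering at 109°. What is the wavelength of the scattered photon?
24.9162 pm

Using the Compton scattering formula:
λ' = λ + Δλ = λ + λ_C(1 - cos θ)

Given:
- Initial wavelength λ = 21.7 pm
- Scattering angle θ = 109°
- Compton wavelength λ_C ≈ 2.4263 pm

Calculate the shift:
Δλ = 2.4263 × (1 - cos(109°))
Δλ = 2.4263 × 1.3256
Δλ = 3.2162 pm

Final wavelength:
λ' = 21.7 + 3.2162 = 24.9162 pm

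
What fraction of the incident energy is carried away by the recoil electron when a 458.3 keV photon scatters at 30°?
0.1073 (or 10.73%)

Calculate initial and final photon energies:

Initial: E₀ = 458.3 keV → λ₀ = 2.7053 pm
Compton shift: Δλ = 0.3251 pm
Final wavelength: λ' = 3.0304 pm
Final energy: E' = 409.1387 keV

Fractional energy loss:
(E₀ - E')/E₀ = (458.3000 - 409.1387)/458.3000
= 49.1613/458.3000
= 0.1073
= 10.73%

(Intermediate values are shown rounded; full precision is carried through to the final answer.)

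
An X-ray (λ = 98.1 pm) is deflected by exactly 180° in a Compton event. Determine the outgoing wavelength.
102.9526 pm

Using the Compton formula: λ' = λ + λ_C(1 − cos θ)

For θ = 180°, cos θ = -1 (exact) = -1.0000, so:
1 − cos 180° = 1 − (-1) = 2.0000

Δλ = λ_C × 2.0000 = 2.4263 × 2.0000 = 4.8526 pm

λ' = 98.1 + 4.8526 = 102.9526 pm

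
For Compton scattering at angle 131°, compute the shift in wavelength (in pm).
4.0181 pm

Using the Compton scattering formula:
Δλ = λ_C(1 - cos θ)

where λ_C = h/(m_e·c) ≈ 2.4263 pm is the Compton wavelength of an electron.

For θ = 131°:
cos(131°) = -0.6561
1 - cos(131°) = 1.6561

Δλ = 2.4263 × 1.6561
Δλ = 4.0181 pm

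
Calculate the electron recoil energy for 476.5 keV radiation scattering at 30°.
52.9179 keV

By energy conservation: K_e = E_initial - E_final

First find the scattered photon energy:
Initial wavelength: λ = hc/E = 2.6020 pm
Compton shift: Δλ = λ_C(1 - cos(30°)) = 0.3251 pm
Final wavelength: λ' = 2.6020 + 0.3251 = 2.9270 pm
Final photon energy: E' = hc/λ' = 423.5821 keV

Electron kinetic energy:
K_e = E - E' = 476.5000 - 423.5821 = 52.9179 keV

(Intermediate values are shown rounded; full precision is carried through to the final answer.)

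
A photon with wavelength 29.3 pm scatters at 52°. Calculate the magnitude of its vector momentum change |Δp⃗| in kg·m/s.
1.9531e-23 kg·m/s

Photon momentum magnitude is p = h/λ.

Initial momentum:
p₀ = h/λ = 6.6261e-34/2.9300e-11 = 2.2615e-23 kg·m/s

After scattering:
λ' = λ + Δλ = 29.3 + 0.9325 = 30.2325 pm
p' = h/λ' = 6.6261e-34/3.0233e-11 = 2.1917e-23 kg·m/s

Momentum is a vector; the scattered photon's direction makes angle θ = 52° with the incident direction. The magnitude of the vector change Δp⃗ = p⃗₀ − p⃗' is found from the law of cosines:
|Δp⃗|² = p₀² + p'² − 2p₀p'cos θ
|Δp⃗|² = (2.2615e-23)² + (2.1917e-23)² − 2·2.2615e-23·2.1917e-23·cos(52°)
|Δp⃗| = 1.9531e-23 kg·m/s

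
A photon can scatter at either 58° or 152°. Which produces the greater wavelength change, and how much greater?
152° produces the larger shift by a factor of 4.006

Calculate both shifts using Δλ = λ_C(1 - cos θ):

For θ₁ = 58°:
Δλ₁ = 2.4263 × (1 - cos(58°))
Δλ₁ = 2.4263 × 0.4701
Δλ₁ = 1.1406 pm

For θ₂ = 152°:
Δλ₂ = 2.4263 × (1 - cos(152°))
Δλ₂ = 2.4263 × 1.8829
Δλ₂ = 4.5686 pm

The 152° angle produces the larger shift.
Ratio: 4.5686/1.1406 = 4.006

(Intermediate values are shown rounded; full precision is carried through to the final answer.)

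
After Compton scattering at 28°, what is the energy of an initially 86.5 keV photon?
84.8194 keV

First convert energy to wavelength:
λ = hc/E, with hc ≈ 1239.842 keV·pm (i.e. 1239.842 eV·nm)

For E = 86.5 keV = 86500 eV:
λ = 1239.842 keV·pm / 86.5 keV
λ = 14.3334 pm

Calculate the Compton shift:
Δλ = λ_C(1 - cos(28°)) = 2.4263 × 0.1171
Δλ = 0.2840 pm

Final wavelength:
λ' = 14.3334 + 0.2840 = 14.6174 pm

Final energy:
E' = hc/λ' = 1239.842 / 14.6174 = 84.8194 keV

(Intermediate values are shown rounded; full precision is carried through to the final answer.)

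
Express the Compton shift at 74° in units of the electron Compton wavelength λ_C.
0.7244 λ_C

The Compton shift formula is:
Δλ = λ_C(1 - cos θ)

Dividing both sides by λ_C:
Δλ/λ_C = 1 - cos θ

For θ = 74°:
Δλ/λ_C = 1 - cos(74°)
Δλ/λ_C = 1 - 0.2756
Δλ/λ_C = 0.7244

This means the shift is 0.7244 × λ_C = 1.7575 pm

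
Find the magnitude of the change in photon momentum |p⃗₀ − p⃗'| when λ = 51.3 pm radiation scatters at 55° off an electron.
1.1812e-23 kg·m/s

Photon momentum magnitude is p = h/λ.

Initial momentum:
p₀ = h/λ = 6.6261e-34/5.1300e-11 = 1.2916e-23 kg·m/s

After scattering:
λ' = λ + Δλ = 51.3 + 1.0346 = 52.3346 pm
p' = h/λ' = 6.6261e-34/5.2335e-11 = 1.2661e-23 kg·m/s

Momentum is a vector; the scattered photon's direction makes angle θ = 55° with the incident direction. The magnitude of the vector change Δp⃗ = p⃗₀ − p⃗' is found from the law of cosines:
|Δp⃗|² = p₀² + p'² − 2p₀p'cos θ
|Δp⃗|² = (1.2916e-23)² + (1.2661e-23)² − 2·1.2916e-23·1.2661e-23·cos(55°)
|Δp⃗| = 1.1812e-23 kg·m/s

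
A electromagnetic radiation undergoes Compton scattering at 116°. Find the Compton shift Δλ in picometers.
3.4899 pm

Using the Compton scattering formula:
Δλ = λ_C(1 - cos θ)

where λ_C = h/(m_e·c) ≈ 2.4263 pm is the Compton wavelength of an electron.

For θ = 116°:
cos(116°) = -0.4384
1 - cos(116°) = 1.4384

Δλ = 2.4263 × 1.4384
Δλ = 3.4899 pm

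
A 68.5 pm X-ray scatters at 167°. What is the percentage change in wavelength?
6.9933%

Calculate the Compton shift:
Δλ = λ_C(1 - cos(167°))
Δλ = 2.4263 × (1 - cos(167°))
Δλ = 2.4263 × 1.9744
Δλ = 4.7904 pm

Percentage change:
(Δλ/λ₀) × 100 = (4.7904/68.5) × 100
= 6.9933%

(Intermediate values are shown rounded; full precision is carried through to the final answer.)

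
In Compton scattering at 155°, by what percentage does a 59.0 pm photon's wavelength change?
7.8395%

Calculate the Compton shift:
Δλ = λ_C(1 - cos(155°))
Δλ = 2.4263 × (1 - cos(155°))
Δλ = 2.4263 × 1.9063
Δλ = 4.6253 pm

Percentage change:
(Δλ/λ₀) × 100 = (4.6253/59.0) × 100
= 7.8395%

(Intermediate values are shown rounded; full precision is carried through to the final answer.)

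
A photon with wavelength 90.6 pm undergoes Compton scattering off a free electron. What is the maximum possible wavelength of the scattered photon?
95.4526 pm (at θ = 180°)

The Compton shift is Δλ = λ_C(1 − cos θ).

Since cos θ ranges from −1 to 1, the factor (1 − cos θ) ranges from 0 to 2; the maximum shift occurs at θ = 180° (backscattering):
Δλ_max = 2λ_C = 2 × 2.4263 pm = 4.8526 pm

Maximum scattered wavelength:
λ'_max = λ₀ + Δλ_max = 90.6 + 4.8526 = 95.4526 pm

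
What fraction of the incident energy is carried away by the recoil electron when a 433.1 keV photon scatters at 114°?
0.5439 (or 54.39%)

Calculate initial and final photon energies:

Initial: E₀ = 433.1 keV → λ₀ = 2.8627 pm
Compton shift: Δλ = 3.4132 pm
Final wavelength: λ' = 6.2759 pm
Final energy: E' = 197.5562 keV

Fractional energy loss:
(E₀ - E')/E₀ = (433.1000 - 197.5562)/433.1000
= 235.5438/433.1000
= 0.5439
= 54.39%

(Intermediate values are shown rounded; full precision is carried through to the final answer.)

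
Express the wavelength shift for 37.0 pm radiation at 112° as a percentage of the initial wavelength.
9.0141%

Calculate the Compton shift:
Δλ = λ_C(1 - cos(112°))
Δλ = 2.4263 × (1 - cos(112°))
Δλ = 2.4263 × 1.3746
Δλ = 3.3352 pm

Percentage change:
(Δλ/λ₀) × 100 = (3.3352/37.0) × 100
= 9.0141%

(Intermediate values are shown rounded; full precision is carried through to the final answer.)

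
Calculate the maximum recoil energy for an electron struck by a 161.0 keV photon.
62.2354 keV

Maximum energy transfer occurs at θ = 180° (backscattering).

Initial photon: E₀ = 161.0 keV → λ₀ = 7.7009 pm

Maximum Compton shift (at 180°):
Δλ_max = 2λ_C = 2 × 2.4263 = 4.8526 pm

Final wavelength:
λ' = 7.7009 + 4.8526 = 12.5535 pm

Minimum photon energy (maximum energy to electron):
E'_min = hc/λ' = 98.7646 keV

Maximum electron kinetic energy:
K_max = E₀ - E'_min = 161.0000 - 98.7646 = 62.2354 keV

(Intermediate values are shown rounded; full precision is carried through to the final answer.)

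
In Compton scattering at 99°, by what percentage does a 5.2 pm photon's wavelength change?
53.9590%

Calculate the Compton shift:
Δλ = λ_C(1 - cos(99°))
Δλ = 2.4263 × (1 - cos(99°))
Δλ = 2.4263 × 1.1564
Δλ = 2.8059 pm

Percentage change:
(Δλ/λ₀) × 100 = (2.8059/5.2) × 100
= 53.9590%

(Intermediate values are shown rounded; full precision is carried through to the final answer.)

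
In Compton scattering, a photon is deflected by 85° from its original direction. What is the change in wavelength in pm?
2.2148 pm

Using the Compton scattering formula:
Δλ = λ_C(1 - cos θ)

where λ_C = h/(m_e·c) ≈ 2.4263 pm is the Compton wavelength of an electron.

For θ = 85°:
cos(85°) = 0.0872
1 - cos(85°) = 0.9128

Δλ = 2.4263 × 0.9128
Δλ = 2.2148 pm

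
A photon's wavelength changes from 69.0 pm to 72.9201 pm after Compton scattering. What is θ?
128.00°

First find the wavelength shift:
Δλ = λ' - λ = 72.9201 - 69.0 = 3.9201 pm

Using Δλ = λ_C(1 - cos θ), with λ_C = h/(m_e·c) ≈ 2.42631024 pm:
cos θ = 1 - Δλ/λ_C
cos θ = 1 - 3.9201/2.42631024
cos θ = -0.615663

θ = arccos(-0.615663)
θ = 128.00°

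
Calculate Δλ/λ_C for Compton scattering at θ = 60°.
0.5000 λ_C

The Compton shift formula is:
Δλ = λ_C(1 - cos θ)

Dividing both sides by λ_C:
Δλ/λ_C = 1 - cos θ

For θ = 60°:
Δλ/λ_C = 1 - cos(60°)
Δλ/λ_C = 1 - 0.5000
Δλ/λ_C = 0.5000

This means the shift is 0.5000 × λ_C = 1.2132 pm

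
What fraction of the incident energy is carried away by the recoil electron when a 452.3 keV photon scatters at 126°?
0.5843 (or 58.43%)

Calculate initial and final photon energies:

Initial: E₀ = 452.3 keV → λ₀ = 2.7412 pm
Compton shift: Δλ = 3.8525 pm
Final wavelength: λ' = 6.5937 pm
Final energy: E' = 188.0357 keV

Fractional energy loss:
(E₀ - E')/E₀ = (452.3000 - 188.0357)/452.3000
= 264.2643/452.3000
= 0.5843
= 58.43%

(Intermediate values are shown rounded; full precision is carried through to the final answer.)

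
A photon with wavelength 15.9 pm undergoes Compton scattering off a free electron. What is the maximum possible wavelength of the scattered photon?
20.7526 pm (at θ = 180°)

The Compton shift is Δλ = λ_C(1 − cos θ).

Since cos θ ranges from −1 to 1, the factor (1 − cos θ) ranges from 0 to 2; the maximum shift occurs at θ = 180° (backscattering):
Δλ_max = 2λ_C = 2 × 2.4263 pm = 4.8526 pm

Maximum scattered wavelength:
λ'_max = λ₀ + Δλ_max = 15.9 + 4.8526 = 20.7526 pm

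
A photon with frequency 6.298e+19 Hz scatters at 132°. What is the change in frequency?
2.895e+19 Hz (decrease)

Convert frequency to wavelength (c = 299792458 m/s):
λ₀ = c/f₀ = 299792458/6.298e+19 = 4.7601216e-12 m = 4.7601 pm

Calculate Compton shift:
Δλ = λ_C(1 - cos(132°)) = 4.0498 pm

Final wavelength:
λ' = λ₀ + Δλ = 4.7601 + 4.0498 = 8.8100 pm

Final frequency:
f' = c/λ' = 299792458/8.8099503e-12 = 3.4028848e+19 Hz

Frequency shift (decrease):
Δf = f₀ - f' = 6.298e+19 - 3.4028848e+19 = 2.895e+19 Hz

(Intermediate values are shown rounded; full precision is carried through to the final answer.)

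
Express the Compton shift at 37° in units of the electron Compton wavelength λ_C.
0.2014 λ_C

The Compton shift formula is:
Δλ = λ_C(1 - cos θ)

Dividing both sides by λ_C:
Δλ/λ_C = 1 - cos θ

For θ = 37°:
Δλ/λ_C = 1 - cos(37°)
Δλ/λ_C = 1 - 0.7986
Δλ/λ_C = 0.2014

This means the shift is 0.2014 × λ_C = 0.4886 pm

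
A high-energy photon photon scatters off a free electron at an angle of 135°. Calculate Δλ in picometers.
4.1420 pm

Using the Compton scattering formula:
Δλ = λ_C(1 - cos θ)

where λ_C = h/(m_e·c) ≈ 2.4263 pm is the Compton wavelength of an electron.

For θ = 135°:
cos(135°) = -0.7071
1 - cos(135°) = 1.7071

Δλ = 2.4263 × 1.7071
Δλ = 4.1420 pm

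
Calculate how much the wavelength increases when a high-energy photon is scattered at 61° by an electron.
1.2500 pm

Using the Compton scattering formula:
Δλ = λ_C(1 - cos θ)

where λ_C = h/(m_e·c) ≈ 2.4263 pm is the Compton wavelength of an electron.

For θ = 61°:
cos(61°) = 0.4848
1 - cos(61°) = 0.5152

Δλ = 2.4263 × 0.5152
Δλ = 1.2500 pm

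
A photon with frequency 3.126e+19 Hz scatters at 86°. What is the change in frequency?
5.955e+18 Hz (decrease)

Convert frequency to wavelength (c = 299792458 m/s):
λ₀ = c/f₀ = 299792458/3.126e+19 = 9.5902898e-12 m = 9.5903 pm

Calculate Compton shift:
Δλ = λ_C(1 - cos(86°)) = 2.2571 pm

Final wavelength:
λ' = λ₀ + Δλ = 9.5903 + 2.2571 = 11.8473 pm

Final frequency:
f' = c/λ' = 299792458/1.1847349e-11 = 2.5304602e+19 Hz

Frequency shift (decrease):
Δf = f₀ - f' = 3.126e+19 - 2.5304602e+19 = 5.955e+18 Hz

(Intermediate values are shown rounded; full precision is carried through to the final answer.)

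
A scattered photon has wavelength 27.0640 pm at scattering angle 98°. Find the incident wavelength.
24.3000 pm

From λ' = λ + Δλ, we have λ = λ' - Δλ

First calculate the Compton shift:
Δλ = λ_C(1 - cos θ)
Δλ = 2.4263 × (1 - cos(98°))
Δλ = 2.4263 × 1.1392
Δλ = 2.7640 pm

Initial wavelength:
λ = λ' - Δλ
λ = 27.0640 - 2.7640
λ = 24.3000 pm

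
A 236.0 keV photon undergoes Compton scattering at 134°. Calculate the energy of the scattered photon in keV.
132.3863 keV

First convert energy to wavelength:
λ = hc/E, with hc ≈ 1239.842 keV·pm (i.e. 1239.842 eV·nm)

For E = 236.0 keV = 236000 eV:
λ = 1239.842 keV·pm / 236.0 keV
λ = 5.2536 pm

Calculate the Compton shift:
Δλ = λ_C(1 - cos(134°)) = 2.4263 × 1.6947
Δλ = 4.1118 pm

Final wavelength:
λ' = 5.2536 + 4.1118 = 9.3653 pm

Final energy:
E' = hc/λ' = 1239.842 / 9.3653 = 132.3863 keV

(Intermediate values are shown rounded; full precision is carried through to the final answer.)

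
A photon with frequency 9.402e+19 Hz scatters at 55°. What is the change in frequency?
2.303e+19 Hz (decrease)

Convert frequency to wavelength (c = 299792458 m/s):
λ₀ = c/f₀ = 299792458/9.402e+19 = 3.1886030e-12 m = 3.1886 pm

Calculate Compton shift:
Δλ = λ_C(1 - cos(55°)) = 1.0346 pm

Final wavelength:
λ' = λ₀ + Δλ = 3.1886 + 1.0346 = 4.2232 pm

Final frequency:
f' = c/λ' = 299792458/4.2232389e-12 = 7.0986384e+19 Hz

Frequency shift (decrease):
Δf = f₀ - f' = 9.402e+19 - 7.0986384e+19 = 2.303e+19 Hz

(Intermediate values are shown rounded; full precision is carried through to the final answer.)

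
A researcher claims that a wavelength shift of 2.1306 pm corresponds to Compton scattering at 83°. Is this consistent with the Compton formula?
Yes, consistent

Calculate the expected shift for θ = 83°:

Δλ_expected = λ_C(1 - cos(83°))
Δλ_expected = 2.4263 × (1 - cos(83°))
Δλ_expected = 2.4263 × 0.8781
Δλ_expected = 2.1306 pm

Given shift: 2.1306 pm
Expected shift: 2.1306 pm
Difference: 0.0000 pm

The values match. This is consistent with Compton scattering at the stated angle.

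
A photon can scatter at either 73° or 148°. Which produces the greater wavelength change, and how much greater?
148° produces the larger shift by a factor of 2.612

Calculate both shifts using Δλ = λ_C(1 - cos θ):

For θ₁ = 73°:
Δλ₁ = 2.4263 × (1 - cos(73°))
Δλ₁ = 2.4263 × 0.7076
Δλ₁ = 1.7169 pm

For θ₂ = 148°:
Δλ₂ = 2.4263 × (1 - cos(148°))
Δλ₂ = 2.4263 × 1.8480
Δλ₂ = 4.4839 pm

The 148° angle produces the larger shift.
Ratio: 4.4839/1.7169 = 2.612

(Intermediate values are shown rounded; full precision is carried through to the final answer.)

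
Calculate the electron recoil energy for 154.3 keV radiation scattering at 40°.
10.1812 keV

By energy conservation: K_e = E_initial - E_final

First find the scattered photon energy:
Initial wavelength: λ = hc/E = 8.0353 pm
Compton shift: Δλ = λ_C(1 - cos(40°)) = 0.5676 pm
Final wavelength: λ' = 8.0353 + 0.5676 = 8.6029 pm
Final photon energy: E' = hc/λ' = 144.1188 keV

Electron kinetic energy:
K_e = E - E' = 154.3000 - 144.1188 = 10.1812 keV

(Intermediate values are shown rounded; full precision is carried through to the final answer.)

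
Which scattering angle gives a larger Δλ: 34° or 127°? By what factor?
127° produces the larger shift by a factor of 9.369

Calculate both shifts using Δλ = λ_C(1 - cos θ):

For θ₁ = 34°:
Δλ₁ = 2.4263 × (1 - cos(34°))
Δλ₁ = 2.4263 × 0.1710
Δλ₁ = 0.4148 pm

For θ₂ = 127°:
Δλ₂ = 2.4263 × (1 - cos(127°))
Δλ₂ = 2.4263 × 1.6018
Δλ₂ = 3.8865 pm

The 127° angle produces the larger shift.
Ratio: 3.8865/0.4148 = 9.369

(Intermediate values are shown rounded; full precision is carried through to the final answer.)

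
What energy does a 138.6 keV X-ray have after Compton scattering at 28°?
134.3351 keV

First convert energy to wavelength:
λ = hc/E, with hc ≈ 1239.842 keV·pm (i.e. 1239.842 eV·nm)

For E = 138.6 keV = 138600 eV:
λ = 1239.842 keV·pm / 138.6 keV
λ = 8.9455 pm

Calculate the Compton shift:
Δλ = λ_C(1 - cos(28°)) = 2.4263 × 0.1171
Δλ = 0.2840 pm

Final wavelength:
λ' = 8.9455 + 0.2840 = 9.2295 pm

Final energy:
E' = hc/λ' = 1239.842 / 9.2295 = 134.3351 keV

(Intermediate values are shown rounded; full precision is carried through to the final answer.)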